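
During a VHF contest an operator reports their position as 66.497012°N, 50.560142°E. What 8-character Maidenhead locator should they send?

Offset from 180°W / 90°S: lon 230.56014°, lat 156.49701°.
Field: lon ⌊230.56014/20⌋ = 11 → L; lat ⌊156.49701/10⌋ = 15 → P.
Square: lon ⌊10.56014/2⌋ = 5; lat ⌊6.49701/1⌋ = 6.
Subsquare: lon ⌊0.56014/0.0833333⌋ = 6 → g; lat ⌊0.49701/0.0416667⌋ = 11 → l.
Extended square: lon ⌊0.06014/0.00833333⌋ = 7; lat ⌊0.03868/0.00416667⌋ = 9.

LP56gl79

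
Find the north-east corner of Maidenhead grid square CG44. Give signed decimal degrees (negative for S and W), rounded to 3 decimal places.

-25.000, -130.000

Field C=2, G=6: +2·20° lon, +6·10° lat → SW at lon -140°, lat -30°.
Square 4, 4: +4·2° lon, +4·1° lat → SW at lon -132°, lat -26°.
Cell spans 2° lon × 1° lat. NE corner is SW corner plus one full cell.
latitude -25.000, longitude -130.000.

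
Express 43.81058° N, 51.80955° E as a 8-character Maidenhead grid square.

LN53vt74

Offset from 180°W / 90°S: lon 231.80955°, lat 133.81058°.
Field (20°×10°, letters A–R): lon ⌊231.80955/20⌋ = 11 → L; lat ⌊133.81058/10⌋ = 13 → N.
Square (2°×1°, digits 0–9): lon ⌊11.80955/2⌋ = 5; lat ⌊3.81058/1⌋ = 3.
Subsquare (5′×2.5′, letters a–x): lon ⌊1.80955/0.0833333⌋ = 21 → v; lat ⌊0.81058/0.0416667⌋ = 19 → t.
Extended square (30″×15″, digits 0–9): lon ⌊0.05955/0.00833333⌋ = 7; lat ⌊0.01891/0.00416667⌋ = 4.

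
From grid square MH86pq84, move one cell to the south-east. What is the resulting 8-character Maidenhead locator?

MH86pq93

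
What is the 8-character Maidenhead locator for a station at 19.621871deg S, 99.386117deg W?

Shift to the Maidenhead origin (180°W, 90°S): lon 80.61388, lat 70.37813.
Field (20°×10°, letters A–R): lon ⌊80.61388/20⌋ = 4 → E; lat ⌊70.37813/10⌋ = 7 → H.
Square (2°×1°, digits 0–9): lon ⌊0.61388/2⌋ = 0; lat ⌊0.37813/1⌋ = 0.
Subsquare (5′×2.5′, letters a–x): lon ⌊0.61388/0.0833333⌋ = 7 → h; lat ⌊0.37813/0.0416667⌋ = 9 → j.
Extended square (30″×15″, digits 0–9): lon ⌊0.03055/0.00833333⌋ = 3; lat ⌊0.00313/0.00416667⌋ = 0.

EH00hj30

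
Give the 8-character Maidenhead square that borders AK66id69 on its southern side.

Latitude extended square 9; −1 → 8.
The longitude characters are unchanged.

AK66id68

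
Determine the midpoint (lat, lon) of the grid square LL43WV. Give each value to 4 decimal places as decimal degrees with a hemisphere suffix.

Field L=11, L=11: +11·20° lon, +11·10° lat → SW at lon 40°, lat 20°.
Square 4, 3: +4·2° lon, +3·1° lat → SW at lon 48°, lat 23°.
Subsquare w=22, v=21: +22·0.0833333° lon, +21·0.0416667° lat → SW at lon 49.8333°, lat 23.875°.
Cell spans 0.0833333° lon × 0.0416667° lat. Centre is SW corner plus half of each.
latitude 23.8958° N, longitude 49.8750° E.

23.8958° N, 49.8750° E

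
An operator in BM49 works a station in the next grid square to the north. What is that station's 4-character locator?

BN40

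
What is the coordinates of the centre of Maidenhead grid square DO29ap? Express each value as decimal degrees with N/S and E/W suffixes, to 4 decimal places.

Field D=3, O=14: +3·20° lon, +14·10° lat → SW at lon -120°, lat 50°.
Square 2, 9: +2·2° lon, +9·1° lat → SW at lon -116°, lat 59°.
Subsquare a=0, p=15: +0·0.0833333° lon, +15·0.0416667° lat → SW at lon -116°, lat 59.625°.
Cell spans 0.0833333° lon × 0.0416667° lat. Centre is SW corner plus half of each.
latitude 59.6458° N, longitude 115.9583° W.

59.6458° N, 115.9583° W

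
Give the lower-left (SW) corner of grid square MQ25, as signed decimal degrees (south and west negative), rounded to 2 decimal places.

Field M=12, Q=16: +12·20° lon, +16·10° lat → SW at lon 60°, lat 70°.
Square 2, 5: +2·2° lon, +5·1° lat → SW at lon 64°, lat 75°.
latitude 75.00, longitude 64.00.

75.00, 64.00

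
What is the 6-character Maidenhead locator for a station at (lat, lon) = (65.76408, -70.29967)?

Offset from 180°W / 90°S: lon 109.7003°, lat 155.7641°.
Field: lon ⌊109.7003/20⌋ = 5 → F; lat ⌊155.7641/10⌋ = 15 → P.
Square: lon ⌊9.7003/2⌋ = 4; lat ⌊5.7641/1⌋ = 5.
Subsquare: lon ⌊1.7003/0.0833333⌋ = 20 → u; lat ⌊0.7641/0.0416667⌋ = 18 → s.

FP45us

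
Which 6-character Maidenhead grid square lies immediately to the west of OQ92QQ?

OQ92pq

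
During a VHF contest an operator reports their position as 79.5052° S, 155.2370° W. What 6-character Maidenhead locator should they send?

Add 180° to longitude and 90° to latitude: 24.7630, 10.4948.
Field: lon ⌊24.7630/20⌋ = 1 → B; lat ⌊10.4948/10⌋ = 1 → B.
Square: lon ⌊4.7630/2⌋ = 2; lat ⌊0.4948/1⌋ = 0.
Subsquare: lon ⌊0.7630/0.0833333⌋ = 9 → j; lat ⌊0.4948/0.0416667⌋ = 11 → l.

BB20jl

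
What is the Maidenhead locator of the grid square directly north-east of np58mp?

Longitude subsquare m = 12; +1 → 13 = n.
Latitude subsquare p = 15; +1 → 16 = q.

NP58nq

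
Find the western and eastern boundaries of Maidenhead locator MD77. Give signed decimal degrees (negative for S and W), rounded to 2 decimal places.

74.00, 76.00

Field M=12, D=3: +12·20° lon, +3·10° lat → SW at lon 60°, lat -60°.
Square 7, 7: +7·2° lon, +7·1° lat → SW at lon 74°, lat -53°.
Cell spans 2° lon × 1° lat.
west 74.00, east 76.00.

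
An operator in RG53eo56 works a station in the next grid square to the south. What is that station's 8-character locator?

RG53eo55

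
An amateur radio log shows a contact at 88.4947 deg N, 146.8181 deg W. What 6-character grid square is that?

BR68ol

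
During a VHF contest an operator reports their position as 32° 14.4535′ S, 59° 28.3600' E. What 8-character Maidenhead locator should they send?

LF97rs62

Add 180° to longitude and 90° to latitude: 239.47267, 57.75911.
Field: 239.47267/20 → 11 → L, 57.75911/10 → 5 → F; chars LF.
Square: 19.47267/2 → 9, 7.75911/1 → 7; chars 97.
Subsquare: 1.47267/0.0833333 → 17 → r, 0.75911/0.0416667 → 18 → s; chars rs.
Extended square: 0.05600/0.00833333 → 6, 0.00911/0.00416667 → 2; chars 62.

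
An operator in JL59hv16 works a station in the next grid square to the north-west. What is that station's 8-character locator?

JL59hv07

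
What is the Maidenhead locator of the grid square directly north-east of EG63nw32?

EG63nw43

Longitude extended square 3; +1 → 4.
Latitude extended square 2; +1 → 3.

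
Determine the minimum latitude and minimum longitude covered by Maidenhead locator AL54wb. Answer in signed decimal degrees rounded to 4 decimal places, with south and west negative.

24.0417, -168.1667

Field A=0, L=11: +0·20° lon, +11·10° lat → SW at lon -180°, lat 20°.
Square 5, 4: +5·2° lon, +4·1° lat → SW at lon -170°, lat 24°.
Subsquare w=22, b=1: +22·0.0833333° lon, +1·0.0416667° lat → SW at lon -168.167°, lat 24.0417°.
latitude 24.0417, longitude -168.1667.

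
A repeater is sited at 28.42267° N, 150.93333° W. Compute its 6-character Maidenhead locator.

BL48mk

Add 180° to longitude and 90° to latitude: 29.0667, 118.4227.
Field: 29.0667/20 → 1 → B, 118.4227/10 → 11 → L; chars BL.
Square: 9.0667/2 → 4, 8.4227/1 → 8; chars 48.
Subsquare: 1.0667/0.0833333 → 12 → m, 0.4227/0.0416667 → 10 → k; chars mk.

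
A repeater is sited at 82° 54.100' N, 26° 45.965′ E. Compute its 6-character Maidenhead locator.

KR32jv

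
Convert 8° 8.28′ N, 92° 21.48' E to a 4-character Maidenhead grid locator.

NJ68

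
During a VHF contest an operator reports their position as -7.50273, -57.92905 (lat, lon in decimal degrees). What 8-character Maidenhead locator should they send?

GI12al89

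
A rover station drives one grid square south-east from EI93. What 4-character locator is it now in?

FI02

Longitude square 9; +1 → 10, wraps to 0, carry into field.
Longitude field E = 4; +1 → 5 = F.
Latitude square 3; −1 → 2.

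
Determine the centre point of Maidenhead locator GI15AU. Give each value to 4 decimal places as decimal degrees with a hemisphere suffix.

4.1458° S, 57.9583° W

Field G=6, I=8: +6·20° lon, +8·10° lat → SW at lon -60°, lat -10°.
Square 1, 5: +1·2° lon, +5·1° lat → SW at lon -58°, lat -5°.
Subsquare a=0, u=20: +0·0.0833333° lon, +20·0.0416667° lat → SW at lon -58°, lat -4.16667°.
Cell spans 0.0833333° lon × 0.0416667° lat. Centre is SW corner plus half of each.
latitude 4.1458° S, longitude 57.9583° W.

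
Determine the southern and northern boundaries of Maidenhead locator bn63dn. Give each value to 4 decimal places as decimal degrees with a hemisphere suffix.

43.5417° N, 43.5833° N

Field B=1, N=13: +1·20° lon, +13·10° lat → SW at lon -160°, lat 40°.
Square 6, 3: +6·2° lon, +3·1° lat → SW at lon -148°, lat 43°.
Subsquare d=3, n=13: +3·0.0833333° lon, +13·0.0416667° lat → SW at lon -147.75°, lat 43.5417°.
Cell spans 0.0833333° lon × 0.0416667° lat.
south 43.5417° N, north 43.5833° N.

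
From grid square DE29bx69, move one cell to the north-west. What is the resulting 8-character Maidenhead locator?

Longitude extended square 6; −1 → 5.
Latitude extended square 9; +1 → 10, wraps to 0, carry into subsquare.
Latitude subsquare x = 23; +1 → 24, wraps to 0 = a, carry into square.
Latitude square 9; +1 → 10, wraps to 0, carry into field.
Latitude field E = 4; +1 → 5 = F.

DF20ba50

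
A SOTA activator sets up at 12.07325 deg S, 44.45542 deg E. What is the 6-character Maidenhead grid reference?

Shift to the Maidenhead origin (180°W, 90°S): lon 224.4554, lat 77.9267.
Field: lon ⌊224.4554/20⌋ = 11 → L; lat ⌊77.9267/10⌋ = 7 → H.
Square: lon ⌊4.4554/2⌋ = 2; lat ⌊7.9267/1⌋ = 7.
Subsquare: lon ⌊0.4554/0.0833333⌋ = 5 → f; lat ⌊0.9267/0.0416667⌋ = 22 → w.

LH27fw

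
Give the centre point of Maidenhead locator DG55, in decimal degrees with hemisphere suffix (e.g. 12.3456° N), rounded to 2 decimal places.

Field D=3, G=6: +3·20° lon, +6·10° lat → SW at lon -120°, lat -30°.
Square 5, 5: +5·2° lon, +5·1° lat → SW at lon -110°, lat -25°.
Cell spans 2° lon × 1° lat. Centre is SW corner plus half of each.
latitude 24.50° S, longitude 109.00° W.

24.50° S, 109.00° W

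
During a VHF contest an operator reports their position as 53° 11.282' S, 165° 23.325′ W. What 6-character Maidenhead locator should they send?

AD76ht

Add 180° to longitude and 90° to latitude: 14.6113, 36.8120.
Field: 14.6113/20 → 0 → A, 36.8120/10 → 3 → D; chars AD.
Square: 14.6113/2 → 7, 6.8120/1 → 6; chars 76.
Subsquare: 0.6113/0.0833333 → 7 → h, 0.8120/0.0416667 → 19 → t; chars ht.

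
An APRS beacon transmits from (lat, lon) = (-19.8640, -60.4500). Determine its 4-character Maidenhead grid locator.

Offset from 180°W / 90°S: lon 119.55°, lat 70.14°.
Field: 119.55/20 → 5 → F, 70.14/10 → 7 → H; chars FH.
Square: 19.55/2 → 9, 0.14/1 → 0; chars 90.

FH90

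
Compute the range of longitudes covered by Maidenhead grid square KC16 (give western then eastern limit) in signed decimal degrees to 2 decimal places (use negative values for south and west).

22.00, 24.00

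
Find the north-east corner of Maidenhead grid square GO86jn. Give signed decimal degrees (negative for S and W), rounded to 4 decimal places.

Field G=6, O=14: +6·20° lon, +14·10° lat → SW at lon -60°, lat 50°.
Square 8, 6: +8·2° lon, +6·1° lat → SW at lon -44°, lat 56°.
Subsquare j=9, n=13: +9·0.0833333° lon, +13·0.0416667° lat → SW at lon -43.25°, lat 56.5417°.
Cell spans 0.0833333° lon × 0.0416667° lat. NE corner is SW corner plus one full cell.
latitude 56.5833, longitude -43.1667.

56.5833, -43.1667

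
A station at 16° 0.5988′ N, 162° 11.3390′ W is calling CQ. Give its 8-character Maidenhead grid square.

Shift to the Maidenhead origin (180°W, 90°S): lon 17.81102, lat 106.00998.
Field: lon ⌊17.81102/20⌋ = 0 → A; lat ⌊106.00998/10⌋ = 10 → K.
Square: lon ⌊17.81102/2⌋ = 8; lat ⌊6.00998/1⌋ = 6.
Subsquare: lon ⌊1.81102/0.0833333⌋ = 21 → v; lat ⌊0.00998/0.0416667⌋ = 0 → a.
Extended square: lon ⌊0.06102/0.00833333⌋ = 7; lat ⌊0.00998/0.00416667⌋ = 2.

AK86va72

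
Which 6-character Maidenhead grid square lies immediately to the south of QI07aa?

Latitude subsquare a = 0; −1 → -1, wraps to 23 = x, carry into square.
Latitude square 7; −1 → 6.
The longitude characters are unchanged.

QI06ax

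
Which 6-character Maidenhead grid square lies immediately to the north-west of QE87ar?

QE77xs

Longitude subsquare a = 0; −1 → -1, wraps to 23 = x, carry into square.
Longitude square 8; −1 → 7.
Latitude subsquare r = 17; +1 → 18 = s.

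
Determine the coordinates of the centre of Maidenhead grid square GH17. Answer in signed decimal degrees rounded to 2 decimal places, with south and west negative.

Field G=6, H=7: +6·20° lon, +7·10° lat → SW at lon -60°, lat -20°.
Square 1, 7: +1·2° lon, +7·1° lat → SW at lon -58°, lat -13°.
Cell spans 2° lon × 1° lat. Centre is SW corner plus half of each.
latitude -12.50, longitude -57.00.

-12.50, -57.00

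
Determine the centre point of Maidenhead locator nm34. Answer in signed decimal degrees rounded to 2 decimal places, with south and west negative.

34.50, 87.00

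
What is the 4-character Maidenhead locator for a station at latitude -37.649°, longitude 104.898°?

Offset from 180°W / 90°S: lon 284.90°, lat 52.35°.
Field: 284.90/20 → 14 → O, 52.35/10 → 5 → F; chars OF.
Square: 4.90/2 → 2, 2.35/1 → 2; chars 22.

OF22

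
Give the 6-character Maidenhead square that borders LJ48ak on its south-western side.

Longitude subsquare a = 0; −1 → -1, wraps to 23 = x, carry into square.
Longitude square 4; −1 → 3.
Latitude subsquare k = 10; −1 → 9 = j.

LJ38xj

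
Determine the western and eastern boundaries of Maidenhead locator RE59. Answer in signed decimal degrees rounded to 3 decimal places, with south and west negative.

170.000, 172.000

Field R=17, E=4: +17·20° lon, +4·10° lat → SW at lon 160°, lat -50°.
Square 5, 9: +5·2° lon, +9·1° lat → SW at lon 170°, lat -41°.
Cell spans 2° lon × 1° lat.
west 170.000, east 172.000.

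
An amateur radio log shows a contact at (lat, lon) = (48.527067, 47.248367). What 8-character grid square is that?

LN38om96

Shift to the Maidenhead origin (180°W, 90°S): lon 227.24837, lat 138.52707.
Field (20°×10°, letters A–R): lon ⌊227.24837/20⌋ = 11 → L; lat ⌊138.52707/10⌋ = 13 → N.
Square (2°×1°, digits 0–9): lon ⌊7.24837/2⌋ = 3; lat ⌊8.52707/1⌋ = 8.
Subsquare (5′×2.5′, letters a–x): lon ⌊1.24837/0.0833333⌋ = 14 → o; lat ⌊0.52707/0.0416667⌋ = 12 → m.
Extended square (30″×15″, digits 0–9): lon ⌊0.08170/0.00833333⌋ = 9; lat ⌊0.02707/0.00416667⌋ = 6.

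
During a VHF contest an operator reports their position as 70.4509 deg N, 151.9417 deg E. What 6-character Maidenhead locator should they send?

QQ50xk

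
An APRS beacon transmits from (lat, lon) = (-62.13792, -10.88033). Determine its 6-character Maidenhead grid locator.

IC47nu

Shift to the Maidenhead origin (180°W, 90°S): lon 169.1197, lat 27.8621.
Field: lon ⌊169.1197/20⌋ = 8 → I; lat ⌊27.8621/10⌋ = 2 → C.
Square: lon ⌊9.1197/2⌋ = 4; lat ⌊7.8621/1⌋ = 7.
Subsquare: lon ⌊1.1197/0.0833333⌋ = 13 → n; lat ⌊0.8621/0.0416667⌋ = 20 → u.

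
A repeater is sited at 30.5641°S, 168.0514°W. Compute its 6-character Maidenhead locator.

Shift to the Maidenhead origin (180°W, 90°S): lon 11.9486, lat 59.4359.
Field (20°×10°, letters A–R): 11.9486/20 → 0 → A, 59.4359/10 → 5 → F; chars AF.
Square (2°×1°, digits 0–9): 11.9486/2 → 5, 9.4359/1 → 9; chars 59.
Subsquare (5′×2.5′, letters a–x): 1.9486/0.0833333 → 23 → x, 0.4359/0.0416667 → 10 → k; chars xk.

AF59xk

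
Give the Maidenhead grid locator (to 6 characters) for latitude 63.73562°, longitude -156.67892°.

BP13pr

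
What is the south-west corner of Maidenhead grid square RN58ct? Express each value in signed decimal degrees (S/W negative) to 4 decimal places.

Field R=17, N=13: +17·20° lon, +13·10° lat → SW at lon 160°, lat 40°.
Square 5, 8: +5·2° lon, +8·1° lat → SW at lon 170°, lat 48°.
Subsquare c=2, t=19: +2·0.0833333° lon, +19·0.0416667° lat → SW at lon 170.167°, lat 48.7917°.
latitude 48.7917, longitude 170.1667.

48.7917, 170.1667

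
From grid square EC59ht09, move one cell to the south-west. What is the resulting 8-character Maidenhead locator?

EC59gt98

Longitude extended square 0; −1 → -1, wraps to 9, carry into subsquare.
Longitude subsquare h = 7; −1 → 6 = g.
Latitude extended square 9; −1 → 8.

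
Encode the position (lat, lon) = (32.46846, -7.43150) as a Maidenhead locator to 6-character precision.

Offset from 180°W / 90°S: lon 172.5685°, lat 122.4685°.
Field (20°×10°, letters A–R): lon ⌊172.5685/20⌋ = 8 → I; lat ⌊122.4685/10⌋ = 12 → M.
Square (2°×1°, digits 0–9): lon ⌊12.5685/2⌋ = 6; lat ⌊2.4685/1⌋ = 2.
Subsquare (5′×2.5′, letters a–x): lon ⌊0.5685/0.0833333⌋ = 6 → g; lat ⌊0.4685/0.0416667⌋ = 11 → l.

IM62gl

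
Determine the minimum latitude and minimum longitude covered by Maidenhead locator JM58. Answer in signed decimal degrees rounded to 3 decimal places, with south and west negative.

38.000, 10.000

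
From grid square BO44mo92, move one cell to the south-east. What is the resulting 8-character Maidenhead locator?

Longitude extended square 9; +1 → 10, wraps to 0, carry into subsquare.
Longitude subsquare m = 12; +1 → 13 = n.
Latitude extended square 2; −1 → 1.

BO44no01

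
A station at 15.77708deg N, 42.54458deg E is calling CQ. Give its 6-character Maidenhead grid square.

LK15gs

Offset from 180°W / 90°S: lon 222.5446°, lat 105.7771°.
Field: 222.5446/20 → 11 → L, 105.7771/10 → 10 → K; chars LK.
Square: 2.5446/2 → 1, 5.7771/1 → 5; chars 15.
Subsquare: 0.5446/0.0833333 → 6 → g, 0.7771/0.0416667 → 18 → s; chars gs.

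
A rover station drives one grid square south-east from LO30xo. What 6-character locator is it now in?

Longitude subsquare x = 23; +1 → 24, wraps to 0 = a, carry into square.
Longitude square 3; +1 → 4.
Latitude subsquare o = 14; −1 → 13 = n.

LO40an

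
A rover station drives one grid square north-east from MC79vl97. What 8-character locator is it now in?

Longitude extended square 9; +1 → 10, wraps to 0, carry into subsquare.
Longitude subsquare v = 21; +1 → 22 = w.
Latitude extended square 7; +1 → 8.

MC79wl08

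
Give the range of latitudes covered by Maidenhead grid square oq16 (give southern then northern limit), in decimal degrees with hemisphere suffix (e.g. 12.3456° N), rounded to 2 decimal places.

Field O=14, Q=16: +14·20° lon, +16·10° lat → SW at lon 100°, lat 70°.
Square 1, 6: +1·2° lon, +6·1° lat → SW at lon 102°, lat 76°.
Cell spans 2° lon × 1° lat.
south 76.00° N, north 77.00° N.

76.00° N, 77.00° N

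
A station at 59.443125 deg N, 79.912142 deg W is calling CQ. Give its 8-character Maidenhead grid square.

FO09bk06

Offset from 180°W / 90°S: lon 100.08786°, lat 149.44313°.
Field: 100.08786/20 → 5 → F, 149.44313/10 → 14 → O; chars FO.
Square: 0.08786/2 → 0, 9.44313/1 → 9; chars 09.
Subsquare: 0.08786/0.0833333 → 1 → b, 0.44313/0.0416667 → 10 → k; chars bk.
Extended square: 0.00452/0.00833333 → 0, 0.02646/0.00416667 → 6; chars 06.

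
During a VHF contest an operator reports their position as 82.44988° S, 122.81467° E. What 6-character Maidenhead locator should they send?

Add 180° to longitude and 90° to latitude: 302.8147, 7.5501.
Field: lon ⌊302.8147/20⌋ = 15 → P; lat ⌊7.5501/10⌋ = 0 → A.
Square: lon ⌊2.8147/2⌋ = 1; lat ⌊7.5501/1⌋ = 7.
Subsquare: lon ⌊0.8147/0.0833333⌋ = 9 → j; lat ⌊0.5501/0.0416667⌋ = 13 → n.

PA17jn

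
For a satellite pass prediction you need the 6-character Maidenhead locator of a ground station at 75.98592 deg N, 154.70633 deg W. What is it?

BQ25px

Offset from 180°W / 90°S: lon 25.2937°, lat 165.9859°.
Field: 25.2937/20 → 1 → B, 165.9859/10 → 16 → Q; chars BQ.
Square: 5.2937/2 → 2, 5.9859/1 → 5; chars 25.
Subsquare: 1.2937/0.0833333 → 15 → p, 0.9859/0.0416667 → 23 → x; chars px.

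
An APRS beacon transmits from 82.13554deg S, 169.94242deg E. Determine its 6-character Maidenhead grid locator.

RA47xu

Add 180° to longitude and 90° to latitude: 349.9424, 7.8645.
Field: 349.9424/20 → 17 → R, 7.8645/10 → 0 → A; chars RA.
Square: 9.9424/2 → 4, 7.8645/1 → 7; chars 47.
Subsquare: 1.9424/0.0833333 → 23 → x, 0.8645/0.0416667 → 20 → u; chars xu.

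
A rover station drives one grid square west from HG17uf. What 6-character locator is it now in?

HG17tf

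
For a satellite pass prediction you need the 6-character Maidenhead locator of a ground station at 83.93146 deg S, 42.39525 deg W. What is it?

GA86tb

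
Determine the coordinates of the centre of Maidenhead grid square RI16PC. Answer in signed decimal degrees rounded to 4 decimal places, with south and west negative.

Field R=17, I=8: +17·20° lon, +8·10° lat → SW at lon 160°, lat -10°.
Square 1, 6: +1·2° lon, +6·1° lat → SW at lon 162°, lat -4°.
Subsquare p=15, c=2: +15·0.0833333° lon, +2·0.0416667° lat → SW at lon 163.25°, lat -3.91667°.
Cell spans 0.0833333° lon × 0.0416667° lat. Centre is SW corner plus half of each.
latitude -3.8958, longitude 163.2917.

-3.8958, 163.2917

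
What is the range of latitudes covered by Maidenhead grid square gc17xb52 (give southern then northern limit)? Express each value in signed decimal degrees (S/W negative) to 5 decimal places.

Field G=6, C=2: +6·20° lon, +2·10° lat → SW at lon -60°, lat -70°.
Square 1, 7: +1·2° lon, +7·1° lat → SW at lon -58°, lat -63°.
Subsquare x=23, b=1: +23·0.0833333° lon, +1·0.0416667° lat → SW at lon -56.0833°, lat -62.9583°.
Extended square 5, 2: +5·0.00833333° lon, +2·0.00416667° lat → SW at lon -56.0417°, lat -62.95°.
Cell spans 0.00833333° lon × 0.00416667° lat.
south -62.95000, north -62.94583.

-62.95000, -62.94583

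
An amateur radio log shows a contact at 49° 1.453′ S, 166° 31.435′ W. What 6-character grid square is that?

Shift to the Maidenhead origin (180°W, 90°S): lon 13.4761, lat 40.9758.
Field: 13.4761/20 → 0 → A, 40.9758/10 → 4 → E; chars AE.
Square: 13.4761/2 → 6, 0.9758/1 → 0; chars 60.
Subsquare: 1.4761/0.0833333 → 17 → r, 0.9758/0.0416667 → 23 → x; chars rx.

AE60rx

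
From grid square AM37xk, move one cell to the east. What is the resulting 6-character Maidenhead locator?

Longitude subsquare x = 23; +1 → 24, wraps to 0 = a, carry into square.
Longitude square 3; +1 → 4.
The latitude characters are unchanged.

AM47ak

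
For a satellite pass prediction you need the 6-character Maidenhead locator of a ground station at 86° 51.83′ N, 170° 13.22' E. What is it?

RR56cu

Offset from 180°W / 90°S: lon 350.2203°, lat 176.8638°.
Field: lon ⌊350.2203/20⌋ = 17 → R; lat ⌊176.8638/10⌋ = 17 → R.
Square: lon ⌊10.2203/2⌋ = 5; lat ⌊6.8638/1⌋ = 6.
Subsquare: lon ⌊0.2203/0.0833333⌋ = 2 → c; lat ⌊0.8638/0.0416667⌋ = 20 → u.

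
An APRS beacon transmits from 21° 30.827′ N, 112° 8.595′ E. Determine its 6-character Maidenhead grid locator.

Offset from 180°W / 90°S: lon 292.1432°, lat 111.5138°.
Field: lon ⌊292.1432/20⌋ = 14 → O; lat ⌊111.5138/10⌋ = 11 → L.
Square: lon ⌊12.1432/2⌋ = 6; lat ⌊1.5138/1⌋ = 1.
Subsquare: lon ⌊0.1432/0.0833333⌋ = 1 → b; lat ⌊0.5138/0.0416667⌋ = 12 → m.

OL61bm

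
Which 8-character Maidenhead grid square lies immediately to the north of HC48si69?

HC48sj60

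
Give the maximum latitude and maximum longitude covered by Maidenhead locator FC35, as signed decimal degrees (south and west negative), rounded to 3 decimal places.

-64.000, -72.000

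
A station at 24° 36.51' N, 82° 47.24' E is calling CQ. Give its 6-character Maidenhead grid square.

Add 180° to longitude and 90° to latitude: 262.7873, 114.6085.
Field: 262.7873/20 → 13 → N, 114.6085/10 → 11 → L; chars NL.
Square: 2.7873/2 → 1, 4.6085/1 → 4; chars 14.
Subsquare: 0.7873/0.0833333 → 9 → j, 0.6085/0.0416667 → 14 → o; chars jo.

NL14jo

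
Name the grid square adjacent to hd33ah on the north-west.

Longitude subsquare a = 0; −1 → -1, wraps to 23 = x, carry into square.
Longitude square 3; −1 → 2.
Latitude subsquare h = 7; +1 → 8 = i.

HD23xi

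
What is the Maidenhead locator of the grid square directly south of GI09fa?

GI08fx

Latitude subsquare a = 0; −1 → -1, wraps to 23 = x, carry into square.
Latitude square 9; −1 → 8.
The longitude characters are unchanged.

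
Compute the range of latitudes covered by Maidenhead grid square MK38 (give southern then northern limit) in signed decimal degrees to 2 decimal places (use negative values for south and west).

18.00, 19.00

Field M=12, K=10: +12·20° lon, +10·10° lat → SW at lon 60°, lat 10°.
Square 3, 8: +3·2° lon, +8·1° lat → SW at lon 66°, lat 18°.
Cell spans 2° lon × 1° lat.
south 18.00, north 19.00.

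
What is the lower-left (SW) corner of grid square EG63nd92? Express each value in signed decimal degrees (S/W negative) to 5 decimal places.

Field E=4, G=6: +4·20° lon, +6·10° lat → SW at lon -100°, lat -30°.
Square 6, 3: +6·2° lon, +3·1° lat → SW at lon -88°, lat -27°.
Subsquare n=13, d=3: +13·0.0833333° lon, +3·0.0416667° lat → SW at lon -86.9167°, lat -26.875°.
Extended square 9, 2: +9·0.00833333° lon, +2·0.00416667° lat → SW at lon -86.8417°, lat -26.8667°.
latitude -26.86667, longitude -86.84167.

-26.86667, -86.84167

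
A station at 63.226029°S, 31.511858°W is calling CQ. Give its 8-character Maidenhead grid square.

HC46fs85

Offset from 180°W / 90°S: lon 148.48814°, lat 26.77397°.
Field: lon ⌊148.48814/20⌋ = 7 → H; lat ⌊26.77397/10⌋ = 2 → C.
Square: lon ⌊8.48814/2⌋ = 4; lat ⌊6.77397/1⌋ = 6.
Subsquare: lon ⌊0.48814/0.0833333⌋ = 5 → f; lat ⌊0.77397/0.0416667⌋ = 18 → s.
Extended square: lon ⌊0.07148/0.00833333⌋ = 8; lat ⌊0.02397/0.00416667⌋ = 5.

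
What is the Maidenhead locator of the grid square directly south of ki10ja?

Latitude subsquare a = 0; −1 → -1, wraps to 23 = x, carry into square.
Latitude square 0; −1 → -1, wraps to 9, carry into field.
Latitude field I = 8; −1 → 7 = H.
The longitude characters are unchanged.

KH19jx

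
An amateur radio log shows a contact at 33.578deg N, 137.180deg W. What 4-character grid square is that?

Offset from 180°W / 90°S: lon 42.82°, lat 123.58°.
Field: lon ⌊42.82/20⌋ = 2 → C; lat ⌊123.58/10⌋ = 12 → M.
Square: lon ⌊2.82/2⌋ = 1; lat ⌊3.58/1⌋ = 3.

CM13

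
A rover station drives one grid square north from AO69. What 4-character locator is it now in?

AP60

Latitude square 9; +1 → 10, wraps to 0, carry into field.
Latitude field O = 14; +1 → 15 = P.
The longitude characters are unchanged.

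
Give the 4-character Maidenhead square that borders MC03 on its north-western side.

Longitude square 0; −1 → -1, wraps to 9, carry into field.
Longitude field M = 12; −1 → 11 = L.
Latitude square 3; +1 → 4.

LC94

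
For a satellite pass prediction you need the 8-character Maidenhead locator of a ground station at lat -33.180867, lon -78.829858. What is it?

Offset from 180°W / 90°S: lon 101.17014°, lat 56.81913°.
Field (20°×10°, letters A–R): 101.17014/20 → 5 → F, 56.81913/10 → 5 → F; chars FF.
Square (2°×1°, digits 0–9): 1.17014/2 → 0, 6.81913/1 → 6; chars 06.
Subsquare (5′×2.5′, letters a–x): 1.17014/0.0833333 → 14 → o, 0.81913/0.0416667 → 19 → t; chars ot.
Extended square (30″×15″, digits 0–9): 0.00348/0.00833333 → 0, 0.02747/0.00416667 → 6; chars 06.

FF06ot06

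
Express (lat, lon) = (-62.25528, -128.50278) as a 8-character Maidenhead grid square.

CC57rr98

Add 180° to longitude and 90° to latitude: 51.49722, 27.74472.
Field: 51.49722/20 → 2 → C, 27.74472/10 → 2 → C; chars CC.
Square: 11.49722/2 → 5, 7.74472/1 → 7; chars 57.
Subsquare: 1.49722/0.0833333 → 17 → r, 0.74472/0.0416667 → 17 → r; chars rr.
Extended square: 0.08055/0.00833333 → 9, 0.03639/0.00416667 → 8; chars 98.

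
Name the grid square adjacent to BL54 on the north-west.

BL45

Longitude square 5; −1 → 4.
Latitude square 4; +1 → 5.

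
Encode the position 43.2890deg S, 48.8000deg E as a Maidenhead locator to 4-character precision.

LE46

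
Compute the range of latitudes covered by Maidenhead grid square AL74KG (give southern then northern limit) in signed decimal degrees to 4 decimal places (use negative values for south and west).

Field A=0, L=11: +0·20° lon, +11·10° lat → SW at lon -180°, lat 20°.
Square 7, 4: +7·2° lon, +4·1° lat → SW at lon -166°, lat 24°.
Subsquare k=10, g=6: +10·0.0833333° lon, +6·0.0416667° lat → SW at lon -165.167°, lat 24.25°.
Cell spans 0.0833333° lon × 0.0416667° lat.
south 24.2500, north 24.2917.

24.2500, 24.2917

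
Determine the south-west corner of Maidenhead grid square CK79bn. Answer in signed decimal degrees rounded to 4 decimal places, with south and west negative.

19.5417, -125.9167

Field C=2, K=10: +2·20° lon, +10·10° lat → SW at lon -140°, lat 10°.
Square 7, 9: +7·2° lon, +9·1° lat → SW at lon -126°, lat 19°.
Subsquare b=1, n=13: +1·0.0833333° lon, +13·0.0416667° lat → SW at lon -125.917°, lat 19.5417°.
latitude 19.5417, longitude -125.9167.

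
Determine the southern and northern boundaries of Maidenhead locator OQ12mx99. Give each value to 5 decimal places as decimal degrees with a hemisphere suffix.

72.99583° N, 73.00000° N

Field O=14, Q=16: +14·20° lon, +16·10° lat → SW at lon 100°, lat 70°.
Square 1, 2: +1·2° lon, +2·1° lat → SW at lon 102°, lat 72°.
Subsquare m=12, x=23: +12·0.0833333° lon, +23·0.0416667° lat → SW at lon 103°, lat 72.9583°.
Extended square 9, 9: +9·0.00833333° lon, +9·0.00416667° lat → SW at lon 103.075°, lat 72.9958°.
Cell spans 0.00833333° lon × 0.00416667° lat.
south 72.99583° N, north 73.00000° N.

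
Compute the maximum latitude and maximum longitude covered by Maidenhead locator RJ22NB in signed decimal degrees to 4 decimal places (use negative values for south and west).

Field R=17, J=9: +17·20° lon, +9·10° lat → SW at lon 160°, lat 0°.
Square 2, 2: +2·2° lon, +2·1° lat → SW at lon 164°, lat 2°.
Subsquare n=13, b=1: +13·0.0833333° lon, +1·0.0416667° lat → SW at lon 165.083°, lat 2.04167°.
Cell spans 0.0833333° lon × 0.0416667° lat. NE corner is SW corner plus one full cell.
latitude 2.0833, longitude 165.1667.

2.0833, 165.1667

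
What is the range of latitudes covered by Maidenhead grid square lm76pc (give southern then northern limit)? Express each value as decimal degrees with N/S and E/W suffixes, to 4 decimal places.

36.0833° N, 36.1250° N

Field L=11, M=12: +11·20° lon, +12·10° lat → SW at lon 40°, lat 30°.
Square 7, 6: +7·2° lon, +6·1° lat → SW at lon 54°, lat 36°.
Subsquare p=15, c=2: +15·0.0833333° lon, +2·0.0416667° lat → SW at lon 55.25°, lat 36.0833°.
Cell spans 0.0833333° lon × 0.0416667° lat.
south 36.0833° N, north 36.1250° N.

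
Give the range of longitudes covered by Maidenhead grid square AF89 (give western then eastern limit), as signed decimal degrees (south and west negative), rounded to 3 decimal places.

-164.000, -162.000

Field A=0, F=5: +0·20° lon, +5·10° lat → SW at lon -180°, lat -40°.
Square 8, 9: +8·2° lon, +9·1° lat → SW at lon -164°, lat -31°.
Cell spans 2° lon × 1° lat.
west -164.000, east -162.000.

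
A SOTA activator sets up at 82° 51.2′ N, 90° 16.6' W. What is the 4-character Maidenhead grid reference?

Add 180° to longitude and 90° to latitude: 89.72, 172.85.
Field: lon ⌊89.72/20⌋ = 4 → E; lat ⌊172.85/10⌋ = 17 → R.
Square: lon ⌊9.72/2⌋ = 4; lat ⌊2.85/1⌋ = 2.

ER42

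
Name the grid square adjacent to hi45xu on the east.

HI55au

Longitude subsquare x = 23; +1 → 24, wraps to 0 = a, carry into square.
Longitude square 4; +1 → 5.
The latitude characters are unchanged.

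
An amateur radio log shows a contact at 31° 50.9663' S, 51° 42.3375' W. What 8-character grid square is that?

GF48dd56

Offset from 180°W / 90°S: lon 128.29438°, lat 58.15056°.
Field (20°×10°, letters A–R): lon ⌊128.29438/20⌋ = 6 → G; lat ⌊58.15056/10⌋ = 5 → F.
Square (2°×1°, digits 0–9): lon ⌊8.29438/2⌋ = 4; lat ⌊8.15056/1⌋ = 8.
Subsquare (5′×2.5′, letters a–x): lon ⌊0.29438/0.0833333⌋ = 3 → d; lat ⌊0.15056/0.0416667⌋ = 3 → d.
Extended square (30″×15″, digits 0–9): lon ⌊0.04438/0.00833333⌋ = 5; lat ⌊0.02556/0.00416667⌋ = 6.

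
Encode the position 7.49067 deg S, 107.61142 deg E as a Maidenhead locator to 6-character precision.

Add 180° to longitude and 90° to latitude: 287.6114, 82.5093.
Field (20°×10°, letters A–R): lon ⌊287.6114/20⌋ = 14 → O; lat ⌊82.5093/10⌋ = 8 → I.
Square (2°×1°, digits 0–9): lon ⌊7.6114/2⌋ = 3; lat ⌊2.5093/1⌋ = 2.
Subsquare (5′×2.5′, letters a–x): lon ⌊1.6114/0.0833333⌋ = 19 → t; lat ⌊0.5093/0.0416667⌋ = 12 → m.

OI32tm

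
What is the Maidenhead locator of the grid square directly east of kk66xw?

KK76aw

Longitude subsquare x = 23; +1 → 24, wraps to 0 = a, carry into square.
Longitude square 6; +1 → 7.
The latitude characters are unchanged.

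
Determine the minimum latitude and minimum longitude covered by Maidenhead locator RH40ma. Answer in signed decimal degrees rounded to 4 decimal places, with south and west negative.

Field R=17, H=7: +17·20° lon, +7·10° lat → SW at lon 160°, lat -20°.
Square 4, 0: +4·2° lon, +0·1° lat → SW at lon 168°, lat -20°.
Subsquare m=12, a=0: +12·0.0833333° lon, +0·0.0416667° lat → SW at lon 169°, lat -20°.
latitude -20.0000, longitude 169.0000.

-20.0000, 169.0000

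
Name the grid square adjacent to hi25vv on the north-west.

HI25uw

Longitude subsquare v = 21; −1 → 20 = u.
Latitude subsquare v = 21; +1 → 22 = w.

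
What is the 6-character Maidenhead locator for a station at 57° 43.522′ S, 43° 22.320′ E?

Shift to the Maidenhead origin (180°W, 90°S): lon 223.3720, lat 32.2746.
Field: 223.3720/20 → 11 → L, 32.2746/10 → 3 → D; chars LD.
Square: 3.3720/2 → 1, 2.2746/1 → 2; chars 12.
Subsquare: 1.3720/0.0833333 → 16 → q, 0.2746/0.0416667 → 6 → g; chars qg.

LD12qg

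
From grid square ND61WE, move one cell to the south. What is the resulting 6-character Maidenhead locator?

ND61wd

Latitude subsquare e = 4; −1 → 3 = d.
The longitude characters are unchanged.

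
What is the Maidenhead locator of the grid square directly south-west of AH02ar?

RH92xq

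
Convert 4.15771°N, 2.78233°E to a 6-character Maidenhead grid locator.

JJ14jd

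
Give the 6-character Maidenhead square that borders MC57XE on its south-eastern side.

Longitude subsquare x = 23; +1 → 24, wraps to 0 = a, carry into square.
Longitude square 5; +1 → 6.
Latitude subsquare e = 4; −1 → 3 = d.

MC67ad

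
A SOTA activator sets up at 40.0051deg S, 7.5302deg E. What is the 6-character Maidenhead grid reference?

Offset from 180°W / 90°S: lon 187.5302°, lat 49.9949°.
Field (20°×10°, letters A–R): lon ⌊187.5302/20⌋ = 9 → J; lat ⌊49.9949/10⌋ = 4 → E.
Square (2°×1°, digits 0–9): lon ⌊7.5302/2⌋ = 3; lat ⌊9.9949/1⌋ = 9.
Subsquare (5′×2.5′, letters a–x): lon ⌊1.5302/0.0833333⌋ = 18 → s; lat ⌊0.9949/0.0416667⌋ = 23 → x.

JE39sx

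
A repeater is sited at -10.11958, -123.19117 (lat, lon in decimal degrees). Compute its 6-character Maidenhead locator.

CH89jv

Offset from 180°W / 90°S: lon 56.8088°, lat 79.8804°.
Field: lon ⌊56.8088/20⌋ = 2 → C; lat ⌊79.8804/10⌋ = 7 → H.
Square: lon ⌊16.8088/2⌋ = 8; lat ⌊9.8804/1⌋ = 9.
Subsquare: lon ⌊0.8088/0.0833333⌋ = 9 → j; lat ⌊0.8804/0.0416667⌋ = 21 → v.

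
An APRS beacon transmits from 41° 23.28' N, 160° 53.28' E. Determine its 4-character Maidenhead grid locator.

Offset from 180°W / 90°S: lon 340.89°, lat 131.39°.
Field (20°×10°, letters A–R): lon ⌊340.89/20⌋ = 17 → R; lat ⌊131.39/10⌋ = 13 → N.
Square (2°×1°, digits 0–9): lon ⌊0.89/2⌋ = 0; lat ⌊1.39/1⌋ = 1.

RN01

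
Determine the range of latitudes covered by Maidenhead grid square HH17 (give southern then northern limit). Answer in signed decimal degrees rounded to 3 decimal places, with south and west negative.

Field H=7, H=7: +7·20° lon, +7·10° lat → SW at lon -40°, lat -20°.
Square 1, 7: +1·2° lon, +7·1° lat → SW at lon -38°, lat -13°.
Cell spans 2° lon × 1° lat.
south -13.000, north -12.000.

-13.000, -12.000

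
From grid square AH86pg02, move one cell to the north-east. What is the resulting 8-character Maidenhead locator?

AH86pg13

Longitude extended square 0; +1 → 1.
Latitude extended square 2; +1 → 3.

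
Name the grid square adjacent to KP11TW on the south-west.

Longitude subsquare t = 19; −1 → 18 = s.
Latitude subsquare w = 22; −1 → 21 = v.

KP11sv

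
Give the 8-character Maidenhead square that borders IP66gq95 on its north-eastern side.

IP66hq06

Longitude extended square 9; +1 → 10, wraps to 0, carry into subsquare.
Longitude subsquare g = 6; +1 → 7 = h.
Latitude extended square 5; +1 → 6.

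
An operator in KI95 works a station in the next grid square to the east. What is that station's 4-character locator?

LI05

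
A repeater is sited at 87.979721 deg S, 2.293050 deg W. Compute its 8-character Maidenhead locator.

Shift to the Maidenhead origin (180°W, 90°S): lon 177.70695, lat 2.02028.
Field (20°×10°, letters A–R): 177.70695/20 → 8 → I, 2.02028/10 → 0 → A; chars IA.
Square (2°×1°, digits 0–9): 17.70695/2 → 8, 2.02028/1 → 2; chars 82.
Subsquare (5′×2.5′, letters a–x): 1.70695/0.0833333 → 20 → u, 0.02028/0.0416667 → 0 → a; chars ua.
Extended square (30″×15″, digits 0–9): 0.04028/0.00833333 → 4, 0.02028/0.00416667 → 4; chars 44.

IA82ua44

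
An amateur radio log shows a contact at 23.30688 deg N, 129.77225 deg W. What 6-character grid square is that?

CL53ch

Add 180° to longitude and 90° to latitude: 50.2277, 113.3069.
Field: 50.2277/20 → 2 → C, 113.3069/10 → 11 → L; chars CL.
Square: 10.2277/2 → 5, 3.3069/1 → 3; chars 53.
Subsquare: 0.2277/0.0833333 → 2 → c, 0.3069/0.0416667 → 7 → h; chars ch.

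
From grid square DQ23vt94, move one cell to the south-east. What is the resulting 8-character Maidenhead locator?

Longitude extended square 9; +1 → 10, wraps to 0, carry into subsquare.
Longitude subsquare v = 21; +1 → 22 = w.
Latitude extended square 4; −1 → 3.

DQ23wt03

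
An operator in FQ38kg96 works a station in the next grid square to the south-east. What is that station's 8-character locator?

FQ38lg05

Longitude extended square 9; +1 → 10, wraps to 0, carry into subsquare.
Longitude subsquare k = 10; +1 → 11 = l.
Latitude extended square 6; −1 → 5.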